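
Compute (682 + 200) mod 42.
0

(682 + 200) = 882
882 mod 42 = 0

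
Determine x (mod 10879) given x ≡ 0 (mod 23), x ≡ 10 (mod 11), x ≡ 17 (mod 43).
8832

Using the Chinese Remainder Theorem:
M = product of moduli = 10879
For equation 1: M_1 = 473, 473 ≡ 13 (mod 23), inverse of 473 mod 23 is 16 (check: 13 × 16 = 208 ≡ 1 (mod 23))
For equation 2: M_2 = 989, 989 ≡ 10 (mod 11), inverse of 989 mod 11 is 10 (check: 10 × 10 = 100 ≡ 1 (mod 11))
For equation 3: M_3 = 253, 253 ≡ 38 (mod 43), inverse of 253 mod 43 is 17 (check: 38 × 17 = 646 ≡ 1 (mod 43))
Combine: x ≡ Σ r_i×M_i×(M_i⁻¹ mod m_i) = 0×473×16 + 10×989×10 + 17×253×17 = 0 + 98900 + 73117 = 172017
172017 mod 10879 = 8832
x ≡ 8832 (mod 10879)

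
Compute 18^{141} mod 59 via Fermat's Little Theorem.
55

By Fermat's Little Theorem, a^(p-1) ≡ 1 (mod p) for prime p and gcd(a, p) = 1
Here p = 59, so 18^58 ≡ 1 (mod 59)
We can reduce the exponent: 141 mod 58 = 25
So 18^141 ≡ 18^25 (mod 59)
Computing: 18^25 mod 59 = 55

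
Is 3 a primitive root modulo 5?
Yes

To verify, check if 3^(4/q) ≢ 1 (mod 5) for each prime divisor q of 4
Divisors of 4 = 4: [1, 2, 4]
  3^(4/2) = 3^2 ≡ 4 (mod 5)
Conclusion: 3 is a primitive root modulo 5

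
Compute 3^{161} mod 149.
23

Using successive squaring:
Binary expansion of 161: 10100001
Powers of 3 mod 149 (each is the square of the previous):
  3^1 ≡ 3 (mod 149)
  3^2 ≡ 3² = 9 ≡ 9 (mod 149)
  3^4 ≡ 9² = 81 ≡ 81 (mod 149)
  3^8 ≡ 81² = 6561 ≡ 5 (mod 149)
  3^16 ≡ 5² = 25 ≡ 25 (mod 149)
  3^32 ≡ 25² = 625 ≡ 29 (mod 149)
  3^64 ≡ 29² = 841 ≡ 96 (mod 149)
  3^128 ≡ 96² = 9216 ≡ 127 (mod 149)
161 = 128 + 32 + 1, so 3^161 = 3^128 × 3^32 × 3^1 ≡ 127 × 29 × 3 (mod 149)
Multiplying step by step:
  127 × 29 = 3683 ≡ 107 (mod 149)
  107 × 3 = 321 ≡ 23 (mod 149)
Result: 3^161 ≡ 23 (mod 149)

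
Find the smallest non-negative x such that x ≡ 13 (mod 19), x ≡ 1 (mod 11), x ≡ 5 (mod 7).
89

Using the Chinese Remainder Theorem:
M = product of moduli = 1463
For equation 1: M_1 = 77, 77 ≡ 1 (mod 19), inverse of 77 mod 19 is 1 (check: 1 × 1 = 1 ≡ 1 (mod 19))
For equation 2: M_2 = 133, 133 ≡ 1 (mod 11), inverse of 133 mod 11 is 1 (check: 1 × 1 = 1 ≡ 1 (mod 11))
For equation 3: M_3 = 209, 209 ≡ 6 (mod 7), inverse of 209 mod 7 is 6 (check: 6 × 6 = 36 ≡ 1 (mod 7))
Combine: x ≡ Σ r_i×M_i×(M_i⁻¹ mod m_i) = 13×77×1 + 1×133×1 + 5×209×6 = 1001 + 133 + 6270 = 7404
7404 mod 1463 = 89
x ≡ 89 (mod 1463)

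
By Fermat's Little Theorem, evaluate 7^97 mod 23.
By Fermat: 7^{22} ≡ 1 (mod 23). 97 = 4×22 + 9. So 7^{97} ≡ 7^{9} ≡ 15 (mod 23)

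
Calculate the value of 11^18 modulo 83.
Using repeated squaring. 18 = 16 + 2 (binary 10010). Repeated squaring mod 83: 11^1 ≡ 11; 11^2 ≡ 11² = 121 ≡ 38; 11^4 ≡ 38² = 1444 ≡ 33; 11^8 ≡ 33² = 1089 ≡ 10; 11^16 ≡ 10² = 100 ≡ 17. Multiply: 11^18 = 11^16 × 11^2 ≡ 17 × 38 (mod 83): 17 × 38 = 646 ≡ 65. So 11^18 ≡ 65 (mod 83).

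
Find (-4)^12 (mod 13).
Using Fermat: (-4)^{12} ≡ 1 (mod 13). 12 ≡ 0 (mod 12). So (-4)^{12} ≡ (-4)^{0} ≡ 1 (mod 13)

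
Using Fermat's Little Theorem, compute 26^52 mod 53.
By Fermat's Little Theorem, 26^{52} ≡ 1 (mod 53) since 53 is prime and gcd(26, 53) = 1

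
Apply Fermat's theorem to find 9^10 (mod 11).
By Fermat's Little Theorem, 9^{10} ≡ 1 (mod 11) since 11 is prime and gcd(9, 11) = 1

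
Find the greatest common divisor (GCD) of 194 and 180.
2

Using the Euclidean algorithm:
194 = 1 × 180 + 14
180 = 12 × 14 + 12
14 = 1 × 12 + 2
12 = 6 × 2 + 0

GCD(194, 180) = 2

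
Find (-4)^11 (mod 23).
Using repeated squaring. (-4) ≡ 19 (mod 23). 11 = 8 + 2 + 1 (binary 1011). Repeated squaring mod 23: 19^1 ≡ 19; 19^2 ≡ 19² = 361 ≡ 16; 19^4 ≡ 16² = 256 ≡ 3; 19^8 ≡ 3² = 9 ≡ 9. Multiply: (-4)^11 ≡ 19^8 × 19^2 × 19^1 ≡ 9 × 16 × 19 (mod 23): 9 × 16 = 144 ≡ 6; 6 × 19 = 114 ≡ 22. So (-4)^11 ≡ 22 (mod 23).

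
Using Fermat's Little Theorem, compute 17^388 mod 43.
By Fermat: 17^{42} ≡ 1 (mod 43). 388 ≡ 10 (mod 42). So 17^{388} ≡ 17^{10} ≡ 9 (mod 43)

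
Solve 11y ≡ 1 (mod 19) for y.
7

Using Extended Euclidean Algorithm:
gcd(11, 19) = 1
Bezout coefficients: 11 × 7 + 19 × -4 = 1
So 11 × 7 ≡ 1 (mod 19)
The inverse is 7 mod 19 = 7
Verification: 11 × 7 = 77 = 4 × 19 + 1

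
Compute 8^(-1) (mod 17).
8^(-1) ≡ 15 (mod 17). Verification: 8 × 15 = 120 ≡ 1 (mod 17)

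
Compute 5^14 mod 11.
Using Fermat: 5^{10} ≡ 1 (mod 11). 14 ≡ 4 (mod 10). So 5^{14} ≡ 5^{4} ≡ 9 (mod 11)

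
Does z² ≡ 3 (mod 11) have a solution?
By Euler's criterion: 3^{5} ≡ 1 (mod 11). Since this equals 1, 3 is a QR.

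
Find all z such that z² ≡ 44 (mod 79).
The square roots of 44 mod 79 are 26 and 53. Verify: 26² = 676 ≡ 44 (mod 79)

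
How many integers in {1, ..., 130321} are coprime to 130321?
123462

Prime factorization: 130321 = 19^4
Using the formula φ(n) = n × Π(1 - 1/p) for each prime factor p:
φ(130321) = 130321 × (1 - 1/19)
φ(130321) = 123462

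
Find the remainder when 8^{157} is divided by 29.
By Fermat: 8^{28} ≡ 1 (mod 29). 157 = 5×28 + 17. So 8^{157} ≡ 8^{17} ≡ 10 (mod 29)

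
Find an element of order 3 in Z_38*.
7 has order 3 mod 38 since 7^{3} ≡ 1 (mod 38) and no smaller power works.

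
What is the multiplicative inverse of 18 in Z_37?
18^(-1) ≡ 35 (mod 37). Verification: 18 × 35 = 630 ≡ 1 (mod 37)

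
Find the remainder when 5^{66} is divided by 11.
By Fermat: 5^{10} ≡ 1 (mod 11). 66 = 6×10 + 6. So 5^{66} ≡ 5^{6} ≡ 5 (mod 11)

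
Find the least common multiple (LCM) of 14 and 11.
154

First find GCD(14, 11) using the Euclidean algorithm:
14 = 1 × 11 + 3
11 = 3 × 3 + 2
3 = 1 × 2 + 1
2 = 2 × 1 + 0
GCD(14, 11) = 1

LCM formula: LCM(a, b) = (a × b) / GCD(a, b)
LCM(14, 11) = (14 × 11) / 1
LCM(14, 11) = 154 / 1
LCM(14, 11) = 154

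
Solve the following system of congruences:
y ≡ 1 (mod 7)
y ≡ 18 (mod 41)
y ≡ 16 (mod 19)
1289

Using the Chinese Remainder Theorem:
M = product of moduli = 5453
For equation 1: M_1 = 779, 779 ≡ 2 (mod 7), inverse of 779 mod 7 is 4 (check: 2 × 4 = 8 ≡ 1 (mod 7))
For equation 2: M_2 = 133, 133 ≡ 10 (mod 41), inverse of 133 mod 41 is 37 (check: 10 × 37 = 370 ≡ 1 (mod 41))
For equation 3: M_3 = 287, 287 ≡ 2 (mod 19), inverse of 287 mod 19 is 10 (check: 2 × 10 = 20 ≡ 1 (mod 19))
Combine: y ≡ Σ r_i×M_i×(M_i⁻¹ mod m_i) = 1×779×4 + 18×133×37 + 16×287×10 = 3116 + 88578 + 45920 = 137614
137614 mod 5453 = 1289
y ≡ 1289 (mod 5453)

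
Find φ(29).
28

Prime factorization: 29 = 29
Using the formula φ(n) = n × Π(1 - 1/p) for each prime factor p:
φ(29) = 29 × (1 - 1/29)
φ(29) = 28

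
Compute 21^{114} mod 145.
6

Using successive squaring:
Binary expansion of 114: 1110010
Powers of 21 mod 145 (each is the square of the previous):
  21^1 ≡ 21 (mod 145)
  21^2 ≡ 21² = 441 ≡ 6 (mod 145)
  21^4 ≡ 6² = 36 ≡ 36 (mod 145)
  21^8 ≡ 36² = 1296 ≡ 136 (mod 145)
  21^16 ≡ 136² = 18496 ≡ 81 (mod 145)
  21^32 ≡ 81² = 6561 ≡ 36 (mod 145)
  21^64 ≡ 36² = 1296 ≡ 136 (mod 145)
114 = 64 + 32 + 16 + 2, so 21^114 = 21^64 × 21^32 × 21^16 × 21^2 ≡ 136 × 36 × 81 × 6 (mod 145)
Multiplying step by step:
  136 × 36 = 4896 ≡ 111 (mod 145)
  111 × 81 = 8991 ≡ 1 (mod 145)
  1 × 6 = 6 ≡ 6 (mod 145)
Result: 21^114 ≡ 6 (mod 145)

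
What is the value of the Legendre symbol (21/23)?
(21/23) = 21^{11} mod 23 = -1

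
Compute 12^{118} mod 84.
72

Using successive squaring:
Binary expansion of 118: 1110110
Powers of 12 mod 84 (each is the square of the previous):
  12^1 ≡ 12 (mod 84)
  12^2 ≡ 12² = 144 ≡ 60 (mod 84)
  12^4 ≡ 60² = 3600 ≡ 72 (mod 84)
  12^8 ≡ 72² = 5184 ≡ 60 (mod 84)
  12^16 ≡ 60² = 3600 ≡ 72 (mod 84)
  12^32 ≡ 72² = 5184 ≡ 60 (mod 84)
  12^64 ≡ 60² = 3600 ≡ 72 (mod 84)
118 = 64 + 32 + 16 + 4 + 2, so 12^118 = 12^64 × 12^32 × 12^16 × 12^4 × 12^2 ≡ 72 × 60 × 72 × 72 × 60 (mod 84)
Multiplying step by step:
  72 × 60 = 4320 ≡ 36 (mod 84)
  36 × 72 = 2592 ≡ 72 (mod 84)
  72 × 72 = 5184 ≡ 60 (mod 84)
  60 × 60 = 3600 ≡ 72 (mod 84)
Result: 12^118 ≡ 72 (mod 84)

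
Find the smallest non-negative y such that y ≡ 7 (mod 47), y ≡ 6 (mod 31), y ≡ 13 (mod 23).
1370

Using the Chinese Remainder Theorem:
M = product of moduli = 33511
For equation 1: M_1 = 713, 713 ≡ 8 (mod 47), inverse of 713 mod 47 is 6 (check: 8 × 6 = 48 ≡ 1 (mod 47))
For equation 2: M_2 = 1081, 1081 ≡ 27 (mod 31), inverse of 1081 mod 31 is 23 (check: 27 × 23 = 621 ≡ 1 (mod 31))
For equation 3: M_3 = 1457, 1457 ≡ 8 (mod 23), inverse of 1457 mod 23 is 3 (check: 8 × 3 = 24 ≡ 1 (mod 23))
Combine: y ≡ Σ r_i×M_i×(M_i⁻¹ mod m_i) = 7×713×6 + 6×1081×23 + 13×1457×3 = 29946 + 149178 + 56823 = 235947
235947 mod 33511 = 1370
y ≡ 1370 (mod 33511)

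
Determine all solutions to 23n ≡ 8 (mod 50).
46

Since gcd(23, 50) = 1 divides 8, a solution exists.
Multiply both sides by the inverse of 23 mod 50:
  23^(-1) mod 50 = 37
  x ≡ 37 × 8 ≡ 296 ≡ 46 (mod 50)
Verification: 23 × 46 = 1058 = 21 × 50 + 8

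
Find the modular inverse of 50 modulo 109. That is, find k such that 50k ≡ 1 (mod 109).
24

Using Extended Euclidean Algorithm:
gcd(50, 109) = 1
Bezout coefficients: 50 × 24 + 109 × -11 = 1
So 50 × 24 ≡ 1 (mod 109)
The inverse is 24 mod 109 = 24
Verification: 50 × 24 = 1200 = 11 × 109 + 1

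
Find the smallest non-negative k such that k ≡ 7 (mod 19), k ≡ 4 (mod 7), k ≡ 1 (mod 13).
235

Using the Chinese Remainder Theorem:
M = product of moduli = 1729
For equation 1: M_1 = 91, 91 ≡ 15 (mod 19), inverse of 91 mod 19 is 14 (check: 15 × 14 = 210 ≡ 1 (mod 19))
For equation 2: M_2 = 247, 247 ≡ 2 (mod 7), inverse of 247 mod 7 is 4 (check: 2 × 4 = 8 ≡ 1 (mod 7))
For equation 3: M_3 = 133, 133 ≡ 3 (mod 13), inverse of 133 mod 13 is 9 (check: 3 × 9 = 27 ≡ 1 (mod 13))
Combine: k ≡ Σ r_i×M_i×(M_i⁻¹ mod m_i) = 7×91×14 + 4×247×4 + 1×133×9 = 8918 + 3952 + 1197 = 14067
14067 mod 1729 = 235
k ≡ 235 (mod 1729)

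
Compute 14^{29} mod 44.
4

Using successive squaring:
Binary expansion of 29: 11101
Powers of 14 mod 44 (each is the square of the previous):
  14^1 ≡ 14 (mod 44)
  14^2 ≡ 14² = 196 ≡ 20 (mod 44)
  14^4 ≡ 20² = 400 ≡ 4 (mod 44)
  14^8 ≡ 4² = 16 ≡ 16 (mod 44)
  14^16 ≡ 16² = 256 ≡ 36 (mod 44)
29 = 16 + 8 + 4 + 1, so 14^29 = 14^16 × 14^8 × 14^4 × 14^1 ≡ 36 × 16 × 4 × 14 (mod 44)
Multiplying step by step:
  36 × 16 = 576 ≡ 4 (mod 44)
  4 × 4 = 16 ≡ 16 (mod 44)
  16 × 14 = 224 ≡ 4 (mod 44)
Result: 14^29 ≡ 4 (mod 44)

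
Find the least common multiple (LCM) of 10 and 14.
70

First find GCD(10, 14) using the Euclidean algorithm:
10 = 0 × 14 + 10
14 = 1 × 10 + 4
10 = 2 × 4 + 2
4 = 2 × 2 + 0
GCD(10, 14) = 2

LCM formula: LCM(a, b) = (a × b) / GCD(a, b)
LCM(10, 14) = (10 × 14) / 2
LCM(10, 14) = 140 / 2
LCM(10, 14) = 70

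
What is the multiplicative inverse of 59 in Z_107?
78

Using Extended Euclidean Algorithm:
gcd(59, 107) = 1
Bezout coefficients: 59 × -29 + 107 × 16 = 1
So 59 × -29 ≡ 1 (mod 107)
The inverse is -29 mod 107 = 78
Verification: 59 × 78 = 4602 = 43 × 107 + 1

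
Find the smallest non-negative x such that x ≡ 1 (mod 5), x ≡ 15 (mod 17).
66

Using the Chinese Remainder Theorem:
M = product of moduli = 85
For equation 1: M_1 = 17, 17 ≡ 2 (mod 5), inverse of 17 mod 5 is 3 (check: 2 × 3 = 6 ≡ 1 (mod 5))
For equation 2: M_2 = 5, 5 ≡ 5 (mod 17), inverse of 5 mod 17 is 7 (check: 5 × 7 = 35 ≡ 1 (mod 17))
Combine: x ≡ Σ r_i×M_i×(M_i⁻¹ mod m_i) = 1×17×3 + 15×5×7 = 51 + 525 = 576
576 mod 85 = 66
x ≡ 66 (mod 85)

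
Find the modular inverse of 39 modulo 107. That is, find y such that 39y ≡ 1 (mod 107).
11

Using Extended Euclidean Algorithm:
gcd(39, 107) = 1
Bezout coefficients: 39 × 11 + 107 × -4 = 1
So 39 × 11 ≡ 1 (mod 107)
The inverse is 11 mod 107 = 11
Verification: 39 × 11 = 429 = 4 × 107 + 1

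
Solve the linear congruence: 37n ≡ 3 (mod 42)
33

Since gcd(37, 42) = 1 divides 3, a solution exists.
Multiply both sides by the inverse of 37 mod 42:
  37^(-1) mod 42 = 25
  x ≡ 25 × 3 ≡ 75 ≡ 33 (mod 42)
Verification: 37 × 33 = 1221 = 29 × 42 + 3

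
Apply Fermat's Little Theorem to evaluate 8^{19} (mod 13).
5

By Fermat's Little Theorem, a^(p-1) ≡ 1 (mod p) for prime p and gcd(a, p) = 1
Here p = 13, so 8^12 ≡ 1 (mod 13)
We can reduce the exponent: 19 mod 12 = 7
So 8^19 ≡ 8^7 (mod 13)
Computing: 8^7 mod 13 = 5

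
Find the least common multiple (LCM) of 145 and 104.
15080

First find GCD(145, 104) using the Euclidean algorithm:
145 = 1 × 104 + 41
104 = 2 × 41 + 22
41 = 1 × 22 + 19
22 = 1 × 19 + 3
19 = 6 × 3 + 1
3 = 3 × 1 + 0
GCD(145, 104) = 1

LCM formula: LCM(a, b) = (a × b) / GCD(a, b)
LCM(145, 104) = (145 × 104) / 1
LCM(145, 104) = 15080 / 1
LCM(145, 104) = 15080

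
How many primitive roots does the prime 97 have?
Number of primitive roots mod 97 = φ(96) = 32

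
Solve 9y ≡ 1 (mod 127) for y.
9^(-1) ≡ 113 (mod 127). Verification: 9 × 113 = 1017 ≡ 1 (mod 127)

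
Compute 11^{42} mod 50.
21

Using successive squaring:
Binary expansion of 42: 101010
Powers of 11 mod 50 (each is the square of the previous):
  11^1 ≡ 11 (mod 50)
  11^2 ≡ 11² = 121 ≡ 21 (mod 50)
  11^4 ≡ 21² = 441 ≡ 41 (mod 50)
  11^8 ≡ 41² = 1681 ≡ 31 (mod 50)
  11^16 ≡ 31² = 961 ≡ 11 (mod 50)
  11^32 ≡ 11² = 121 ≡ 21 (mod 50)
42 = 32 + 8 + 2, so 11^42 = 11^32 × 11^8 × 11^2 ≡ 21 × 31 × 21 (mod 50)
Multiplying step by step:
  21 × 31 = 651 ≡ 1 (mod 50)
  1 × 21 = 21 ≡ 21 (mod 50)
Result: 11^42 ≡ 21 (mod 50)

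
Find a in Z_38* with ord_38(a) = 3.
7 has order 3 mod 38 since 7^{3} ≡ 1 (mod 38) and no smaller power works.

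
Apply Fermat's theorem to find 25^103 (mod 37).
By Fermat: 25^{36} ≡ 1 (mod 37). 103 = 2×36 + 31. So 25^{103} ≡ 25^{31} ≡ 21 (mod 37)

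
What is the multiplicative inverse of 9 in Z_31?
9^(-1) ≡ 7 (mod 31). Verification: 9 × 7 = 63 ≡ 1 (mod 31)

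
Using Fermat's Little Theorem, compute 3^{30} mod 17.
2

By Fermat's Little Theorem, a^(p-1) ≡ 1 (mod p) for prime p and gcd(a, p) = 1
Here p = 17, so 3^16 ≡ 1 (mod 17)
We can reduce the exponent: 30 mod 16 = 14
So 3^30 ≡ 3^14 (mod 17)
Computing: 3^14 mod 17 = 2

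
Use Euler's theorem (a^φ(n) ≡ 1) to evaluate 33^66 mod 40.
By Euler: 33^{16} ≡ 1 (mod 40) since gcd(33, 40) = 1. 66 = 4×16 + 2. So 33^{66} ≡ 33^{2} ≡ 9 (mod 40)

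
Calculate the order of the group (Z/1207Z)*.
1120

Prime factorization: 1207 = 17 × 71
Using the formula φ(n) = n × Π(1 - 1/p) for each prime factor p:
φ(1207) = 1207 × (1 - 1/17) × (1 - 1/71)
φ(1207) = 1120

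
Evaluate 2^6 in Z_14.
6 = 4 + 2 (binary 110). Repeated squaring mod 14: 2^1 ≡ 2; 2^2 ≡ 2² = 4 ≡ 4; 2^4 ≡ 4² = 16 ≡ 2. Multiply: 2^6 = 2^4 × 2^2 ≡ 2 × 4 (mod 14): 2 × 4 = 8 ≡ 8. So 2^6 ≡ 8 (mod 14).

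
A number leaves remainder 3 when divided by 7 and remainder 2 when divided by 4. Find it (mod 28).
M = 7 × 4 = 28. M₁ = 4, y₁ ≡ 2 (mod 7). M₂ = 7, y₂ ≡ 3 (mod 4). t = 3×4×2 + 2×7×3 ≡ 10 (mod 28)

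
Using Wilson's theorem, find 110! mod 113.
(112)! = (110)! × (111) × (112) ≡ -1 (mod 113). So (110)! ≡ -1 × [(112)(111)]^(-1) ≡ 56 (mod 113)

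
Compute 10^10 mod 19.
10 = 8 + 2 (binary 1010). Repeated squaring mod 19: 10^1 ≡ 10; 10^2 ≡ 10² = 100 ≡ 5; 10^4 ≡ 5² = 25 ≡ 6; 10^8 ≡ 6² = 36 ≡ 17. Multiply: 10^10 = 10^8 × 10^2 ≡ 17 × 5 (mod 19): 17 × 5 = 85 ≡ 9. So 10^10 ≡ 9 (mod 19).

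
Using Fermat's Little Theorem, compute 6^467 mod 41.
By Fermat: 6^{40} ≡ 1 (mod 41). 467 ≡ 27 (mod 40). So 6^{467} ≡ 6^{27} ≡ 12 (mod 41)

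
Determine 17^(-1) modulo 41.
17^(-1) ≡ 29 (mod 41). Verification: 17 × 29 = 493 ≡ 1 (mod 41)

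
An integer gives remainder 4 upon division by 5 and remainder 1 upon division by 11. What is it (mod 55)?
M = 5 × 11 = 55. M₁ = 11, y₁ ≡ 1 (mod 5). M₂ = 5, y₂ ≡ 9 (mod 11). t = 4×11×1 + 1×5×9 ≡ 34 (mod 55). The smallest positive such number is 34.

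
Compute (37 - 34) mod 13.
3

(37 - 34) = 3
3 mod 13 = 3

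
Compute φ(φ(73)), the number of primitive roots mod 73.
Number of primitive roots mod 73 = φ(72) = 24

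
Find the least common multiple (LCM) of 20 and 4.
20

First find GCD(20, 4) using the Euclidean algorithm:
20 = 5 × 4 + 0
GCD(20, 4) = 4

LCM formula: LCM(a, b) = (a × b) / GCD(a, b)
LCM(20, 4) = (20 × 4) / 4
LCM(20, 4) = 80 / 4
LCM(20, 4) = 20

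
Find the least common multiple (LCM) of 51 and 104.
5304

First find GCD(51, 104) using the Euclidean algorithm:
51 = 0 × 104 + 51
104 = 2 × 51 + 2
51 = 25 × 2 + 1
2 = 2 × 1 + 0
GCD(51, 104) = 1

LCM formula: LCM(a, b) = (a × b) / GCD(a, b)
LCM(51, 104) = (51 × 104) / 1
LCM(51, 104) = 5304 / 1
LCM(51, 104) = 5304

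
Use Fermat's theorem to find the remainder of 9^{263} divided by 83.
63

By Fermat's Little Theorem, a^(p-1) ≡ 1 (mod p) for prime p and gcd(a, p) = 1
Here p = 83, so 9^82 ≡ 1 (mod 83)
We can reduce the exponent: 263 mod 82 = 17
So 9^263 ≡ 9^17 (mod 83)
Computing: 9^17 mod 83 = 63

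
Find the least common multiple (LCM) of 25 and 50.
50

First find GCD(25, 50) using the Euclidean algorithm:
25 = 0 × 50 + 25
50 = 2 × 25 + 0
GCD(25, 50) = 25

LCM formula: LCM(a, b) = (a × b) / GCD(a, b)
LCM(25, 50) = (25 × 50) / 25
LCM(25, 50) = 1250 / 25
LCM(25, 50) = 50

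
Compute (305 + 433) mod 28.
10

(305 + 433) = 738
738 mod 28 = 10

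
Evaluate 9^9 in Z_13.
9 = 8 + 1 (binary 1001). Repeated squaring mod 13: 9^1 ≡ 9; 9^2 ≡ 9² = 81 ≡ 3; 9^4 ≡ 3² = 9 ≡ 9; 9^8 ≡ 9² = 81 ≡ 3. Multiply: 9^9 = 9^8 × 9^1 ≡ 3 × 9 (mod 13): 3 × 9 = 27 ≡ 1. So 9^9 ≡ 1 (mod 13).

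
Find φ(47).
46

Prime factorization: 47 = 47
Using the formula φ(n) = n × Π(1 - 1/p) for each prime factor p:
φ(47) = 47 × (1 - 1/47)
φ(47) = 46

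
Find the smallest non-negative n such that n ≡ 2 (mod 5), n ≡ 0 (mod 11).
22

Using the Chinese Remainder Theorem:
M = product of moduli = 55
For equation 1: M_1 = 11, 11 ≡ 1 (mod 5), inverse of 11 mod 5 is 1 (check: 1 × 1 = 1 ≡ 1 (mod 5))
For equation 2: M_2 = 5, 5 ≡ 5 (mod 11), inverse of 5 mod 11 is 9 (check: 5 × 9 = 45 ≡ 1 (mod 11))
Combine: n ≡ Σ r_i×M_i×(M_i⁻¹ mod m_i) = 2×11×1 + 0×5×9 = 22 + 0 = 22
22 mod 55 = 22
n ≡ 22 (mod 55)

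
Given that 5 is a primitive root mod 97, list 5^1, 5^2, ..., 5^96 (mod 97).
g^1, g^2, ..., g^{96} mod 97: {5, 25, 28, 43, 21, 8, 40, 6, 30, 53, 71, 64, 29, 48, 46, 36, 83, 27, 38, 93, 77, 94, 82, 22, 13, 65, 34, 73, 74, 79, 7, 35, 78, 2, 10, 50, 56, 86, 42, 16, 80, 12, 60, 9, 45, 31, 58, 96, 92, 72, 69, 54, 76, 89, 57, 91, 67, 44, 26, 33, 68, 49, 51, 61, 14, 70, 59, 4, 20, 3, 15, 75, 84, 32, 63, 24, 23, 18, 90, 62, 19, 95, 87, 47, 41, 11, 55, 81, 17, 85, 37, 88, 52, 66, 39, 1}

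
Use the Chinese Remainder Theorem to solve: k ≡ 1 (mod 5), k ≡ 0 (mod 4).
M = 5 × 4 = 20. M₁ = 4, y₁ ≡ 4 (mod 5). M₂ = 5, y₂ ≡ 1 (mod 4). k = 1×4×4 + 0×5×1 ≡ 16 (mod 20)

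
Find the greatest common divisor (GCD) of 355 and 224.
1

Using the Euclidean algorithm:
355 = 1 × 224 + 131
224 = 1 × 131 + 93
131 = 1 × 93 + 38
93 = 2 × 38 + 17
38 = 2 × 17 + 4
17 = 4 × 4 + 1
4 = 4 × 1 + 0

GCD(355, 224) = 1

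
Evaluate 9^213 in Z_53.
Using Fermat: 9^{52} ≡ 1 (mod 53). 213 ≡ 5 (mod 52). So 9^{213} ≡ 9^{5} ≡ 7 (mod 53)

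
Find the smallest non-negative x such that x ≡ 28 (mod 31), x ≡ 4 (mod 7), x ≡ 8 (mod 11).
2384

Using the Chinese Remainder Theorem:
M = product of moduli = 2387
For equation 1: M_1 = 77, 77 ≡ 15 (mod 31), inverse of 77 mod 31 is 29 (check: 15 × 29 = 435 ≡ 1 (mod 31))
For equation 2: M_2 = 341, 341 ≡ 5 (mod 7), inverse of 341 mod 7 is 3 (check: 5 × 3 = 15 ≡ 1 (mod 7))
For equation 3: M_3 = 217, 217 ≡ 8 (mod 11), inverse of 217 mod 11 is 7 (check: 8 × 7 = 56 ≡ 1 (mod 11))
Combine: x ≡ Σ r_i×M_i×(M_i⁻¹ mod m_i) = 28×77×29 + 4×341×3 + 8×217×7 = 62524 + 4092 + 12152 = 78768
78768 mod 2387 = 2384
x ≡ 2384 (mod 2387)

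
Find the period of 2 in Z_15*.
Powers of 2 mod 15: 2^1≡2, 2^2≡4, 2^3≡8, 2^4≡1. Order = 4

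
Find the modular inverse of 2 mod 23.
2^(-1) ≡ 12 (mod 23). Verification: 2 × 12 = 24 ≡ 1 (mod 23)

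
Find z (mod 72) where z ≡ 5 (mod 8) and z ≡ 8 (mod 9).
M = 8 × 9 = 72. M₁ = 9, y₁ ≡ 1 (mod 8). M₂ = 8, y₂ ≡ 8 (mod 9). z = 5×9×1 + 8×8×8 ≡ 53 (mod 72)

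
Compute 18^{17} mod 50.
18

Using successive squaring:
Binary expansion of 17: 10001
Powers of 18 mod 50 (each is the square of the previous):
  18^1 ≡ 18 (mod 50)
  18^2 ≡ 18² = 324 ≡ 24 (mod 50)
  18^4 ≡ 24² = 576 ≡ 26 (mod 50)
  18^8 ≡ 26² = 676 ≡ 26 (mod 50)
  18^16 ≡ 26² = 676 ≡ 26 (mod 50)
17 = 16 + 1, so 18^17 = 18^16 × 18^1 ≡ 26 × 18 (mod 50)
Multiplying step by step:
  26 × 18 = 468 ≡ 18 (mod 50)
Result: 18^17 ≡ 18 (mod 50)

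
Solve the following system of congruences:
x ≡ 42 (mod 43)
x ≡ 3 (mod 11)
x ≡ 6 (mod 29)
3138

Using the Chinese Remainder Theorem:
M = product of moduli = 13717
For equation 1: M_1 = 319, 319 ≡ 18 (mod 43), inverse of 319 mod 43 is 12 (check: 18 × 12 = 216 ≡ 1 (mod 43))
For equation 2: M_2 = 1247, 1247 ≡ 4 (mod 11), inverse of 1247 mod 11 is 3 (check: 4 × 3 = 12 ≡ 1 (mod 11))
For equation 3: M_3 = 473, 473 ≡ 9 (mod 29), inverse of 473 mod 29 is 13 (check: 9 × 13 = 117 ≡ 1 (mod 29))
Combine: x ≡ Σ r_i×M_i×(M_i⁻¹ mod m_i) = 42×319×12 + 3×1247×3 + 6×473×13 = 160776 + 11223 + 36894 = 208893
208893 mod 13717 = 3138
x ≡ 3138 (mod 13717)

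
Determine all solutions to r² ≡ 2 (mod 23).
The square roots of 2 mod 23 are 18 and 5. Verify: 18² = 324 ≡ 2 (mod 23)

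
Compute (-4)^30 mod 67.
Using repeated squaring. (-4) ≡ 63 (mod 67). 30 = 16 + 8 + 4 + 2 (binary 11110). Repeated squaring mod 67: 63^1 ≡ 63; 63^2 ≡ 63² = 3969 ≡ 16; 63^4 ≡ 16² = 256 ≡ 55; 63^8 ≡ 55² = 3025 ≡ 10; 63^16 ≡ 10² = 100 ≡ 33. Multiply: (-4)^30 ≡ 63^16 × 63^8 × 63^4 × 63^2 ≡ 33 × 10 × 55 × 16 (mod 67): 33 × 10 = 330 ≡ 62; 62 × 55 = 3410 ≡ 60; 60 × 16 = 960 ≡ 22. So (-4)^30 ≡ 22 (mod 67).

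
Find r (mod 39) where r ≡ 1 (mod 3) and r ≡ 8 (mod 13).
M = 3 × 13 = 39. M₁ = 13, y₁ ≡ 1 (mod 3). M₂ = 3, y₂ ≡ 9 (mod 13). r = 1×13×1 + 8×3×9 ≡ 34 (mod 39)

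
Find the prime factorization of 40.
2^3 × 5

Divide by primes starting from smallest:
40 ÷ 2 = 20
20 ÷ 2 = 10
10 ÷ 2 = 5
5 ÷ 5 = 1

40 = 2^3 × 5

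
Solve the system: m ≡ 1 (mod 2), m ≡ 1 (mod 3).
M = 2 × 3 = 6. M₁ = 3, y₁ ≡ 1 (mod 2). M₂ = 2, y₂ ≡ 2 (mod 3). m = 1×3×1 + 1×2×2 ≡ 1 (mod 6)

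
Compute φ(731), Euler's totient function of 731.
672

Prime factorization: 731 = 17 × 43
Using the formula φ(n) = n × Π(1 - 1/p) for each prime factor p:
φ(731) = 731 × (1 - 1/17) × (1 - 1/43)
φ(731) = 672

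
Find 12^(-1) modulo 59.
5

Using Extended Euclidean Algorithm:
gcd(12, 59) = 1
Bezout coefficients: 12 × 5 + 59 × -1 = 1
So 12 × 5 ≡ 1 (mod 59)
The inverse is 5 mod 59 = 5
Verification: 12 × 5 = 60 = 1 × 59 + 1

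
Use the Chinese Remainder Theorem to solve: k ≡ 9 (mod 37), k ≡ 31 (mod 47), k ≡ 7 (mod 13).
9666

Using the Chinese Remainder Theorem:
M = product of moduli = 22607
For equation 1: M_1 = 611, 611 ≡ 19 (mod 37), inverse of 611 mod 37 is 2 (check: 19 × 2 = 38 ≡ 1 (mod 37))
For equation 2: M_2 = 481, 481 ≡ 11 (mod 47), inverse of 481 mod 47 is 30 (check: 11 × 30 = 330 ≡ 1 (mod 47))
For equation 3: M_3 = 1739, 1739 ≡ 10 (mod 13), inverse of 1739 mod 13 is 4 (check: 10 × 4 = 40 ≡ 1 (mod 13))
Combine: k ≡ Σ r_i×M_i×(M_i⁻¹ mod m_i) = 9×611×2 + 31×481×30 + 7×1739×4 = 10998 + 447330 + 48692 = 507020
507020 mod 22607 = 9666
k ≡ 9666 (mod 22607)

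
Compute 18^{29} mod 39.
18

Using successive squaring:
Binary expansion of 29: 11101
Powers of 18 mod 39 (each is the square of the previous):
  18^1 ≡ 18 (mod 39)
  18^2 ≡ 18² = 324 ≡ 12 (mod 39)
  18^4 ≡ 12² = 144 ≡ 27 (mod 39)
  18^8 ≡ 27² = 729 ≡ 27 (mod 39)
  18^16 ≡ 27² = 729 ≡ 27 (mod 39)
29 = 16 + 8 + 4 + 1, so 18^29 = 18^16 × 18^8 × 18^4 × 18^1 ≡ 27 × 27 × 27 × 18 (mod 39)
Multiplying step by step:
  27 × 27 = 729 ≡ 27 (mod 39)
  27 × 27 = 729 ≡ 27 (mod 39)
  27 × 18 = 486 ≡ 18 (mod 39)
Result: 18^29 ≡ 18 (mod 39)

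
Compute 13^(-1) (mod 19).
13^(-1) ≡ 3 (mod 19). Verification: 13 × 3 = 39 ≡ 1 (mod 19)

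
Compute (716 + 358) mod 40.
34

(716 + 358) = 1074
1074 mod 40 = 34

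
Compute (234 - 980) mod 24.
22

(234 - 980) = -746
-746 mod 24 = 22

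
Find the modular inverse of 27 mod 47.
27^(-1) ≡ 7 (mod 47). Verification: 27 × 7 = 189 ≡ 1 (mod 47)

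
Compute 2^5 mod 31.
5 = 4 + 1 (binary 101). Repeated squaring mod 31: 2^1 ≡ 2; 2^2 ≡ 2² = 4 ≡ 4; 2^4 ≡ 4² = 16 ≡ 16. Multiply: 2^5 = 2^4 × 2^1 ≡ 16 × 2 (mod 31): 16 × 2 = 32 ≡ 1. So 2^5 ≡ 1 (mod 31).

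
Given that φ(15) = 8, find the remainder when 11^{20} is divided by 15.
By Euler: 11^{8} ≡ 1 (mod 15) since gcd(11, 15) = 1. 20 = 2×8 + 4. So 11^{20} ≡ 11^{4} ≡ 1 (mod 15)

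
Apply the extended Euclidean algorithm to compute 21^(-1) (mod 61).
Extended GCD: 21(-29) + 61(10) = 1. So 21^(-1) ≡ 32 ≡ 32 (mod 61). Verify: 21 × 32 = 672 ≡ 1 (mod 61)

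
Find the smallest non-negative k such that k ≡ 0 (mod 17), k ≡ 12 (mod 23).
357

Using the Chinese Remainder Theorem:
M = product of moduli = 391
For equation 1: M_1 = 23, 23 ≡ 6 (mod 17), inverse of 23 mod 17 is 3 (check: 6 × 3 = 18 ≡ 1 (mod 17))
For equation 2: M_2 = 17, 17 ≡ 17 (mod 23), inverse of 17 mod 23 is 19 (check: 17 × 19 = 323 ≡ 1 (mod 23))
Combine: k ≡ Σ r_i×M_i×(M_i⁻¹ mod m_i) = 0×23×3 + 12×17×19 = 0 + 3876 = 3876
3876 mod 391 = 357
k ≡ 357 (mod 391)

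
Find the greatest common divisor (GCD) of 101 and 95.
1

Using the Euclidean algorithm:
101 = 1 × 95 + 6
95 = 15 × 6 + 5
6 = 1 × 5 + 1
5 = 5 × 1 + 0

GCD(101, 95) = 1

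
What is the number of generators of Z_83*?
Number of primitive roots mod 83 = φ(82) = 40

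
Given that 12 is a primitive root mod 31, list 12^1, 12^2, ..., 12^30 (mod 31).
g^1, g^2, ..., g^{30} mod 31: {12, 20, 23, 28, 26, 2, 24, 9, 15, 25, 21, 4, 17, 18, 30, 19, 11, 8, 3, 5, 29, 7, 22, 16, 6, 10, 27, 14, 13, 1}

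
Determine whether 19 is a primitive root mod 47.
p - 1 = 46 has prime divisors 2, 23. Check 19^(46/q) mod 47 for each: 19^(46/2) = 19^23 ≡ 46, 19^(46/23) = 19^2 ≡ 32 (mod 47). None of these is 1, so 19 has order 46 = φ(47), so it is a primitive root mod 47.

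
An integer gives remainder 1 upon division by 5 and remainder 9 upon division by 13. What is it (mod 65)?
M = 5 × 13 = 65. M₁ = 13, y₁ ≡ 2 (mod 5). M₂ = 5, y₂ ≡ 8 (mod 13). k = 1×13×2 + 9×5×8 ≡ 61 (mod 65). The smallest positive such number is 61.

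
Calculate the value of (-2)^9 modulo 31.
(-2) ≡ 29 (mod 31). 9 = 8 + 1 (binary 1001). Repeated squaring mod 31: 29^1 ≡ 29; 29^2 ≡ 29² = 841 ≡ 4; 29^4 ≡ 4² = 16 ≡ 16; 29^8 ≡ 16² = 256 ≡ 8. Multiply: (-2)^9 ≡ 29^8 × 29^1 ≡ 8 × 29 (mod 31): 8 × 29 = 232 ≡ 15. So (-2)^9 ≡ 15 (mod 31).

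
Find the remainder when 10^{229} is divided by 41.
By Fermat: 10^{40} ≡ 1 (mod 41). 229 = 5×40 + 29. So 10^{229} ≡ 10^{29} ≡ 37 (mod 41)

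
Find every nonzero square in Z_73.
QRs mod 73: {1, 2, 3, 4, 6, 8, 9, 12, 16, 18, 19, 23, 24, 25, 27, 32, 35, 36, 37, 38, 41, 46, 48, 49, 50, 54, 55, 57, 61, 64, 65, 67, 69, 70, 71, 72}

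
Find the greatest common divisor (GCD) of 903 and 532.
7

Using the Euclidean algorithm:
903 = 1 × 532 + 371
532 = 1 × 371 + 161
371 = 2 × 161 + 49
161 = 3 × 49 + 14
49 = 3 × 14 + 7
14 = 2 × 7 + 0

GCD(903, 532) = 7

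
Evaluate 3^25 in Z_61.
Using repeated squaring. 25 = 16 + 8 + 1 (binary 11001). Repeated squaring mod 61: 3^1 ≡ 3; 3^2 ≡ 3² = 9 ≡ 9; 3^4 ≡ 9² = 81 ≡ 20; 3^8 ≡ 20² = 400 ≡ 34; 3^16 ≡ 34² = 1156 ≡ 58. Multiply: 3^25 = 3^16 × 3^8 × 3^1 ≡ 58 × 34 × 3 (mod 61): 58 × 34 = 1972 ≡ 20; 20 × 3 = 60 ≡ 60. So 3^25 ≡ 60 (mod 61).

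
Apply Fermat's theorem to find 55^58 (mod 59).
By Fermat's Little Theorem, 55^{58} ≡ 1 (mod 59) since 59 is prime and gcd(55, 59) = 1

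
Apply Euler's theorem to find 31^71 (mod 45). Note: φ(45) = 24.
By Euler: 31^{24} ≡ 1 (mod 45) since gcd(31, 45) = 1. 71 = 2×24 + 23. So 31^{71} ≡ 31^{23} ≡ 16 (mod 45)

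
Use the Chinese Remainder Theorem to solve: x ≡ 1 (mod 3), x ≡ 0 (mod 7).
7

Using the Chinese Remainder Theorem:
M = product of moduli = 21
For equation 1: M_1 = 7, 7 ≡ 1 (mod 3), inverse of 7 mod 3 is 1 (check: 1 × 1 = 1 ≡ 1 (mod 3))
For equation 2: M_2 = 3, 3 ≡ 3 (mod 7), inverse of 3 mod 7 is 5 (check: 3 × 5 = 15 ≡ 1 (mod 7))
Combine: x ≡ Σ r_i×M_i×(M_i⁻¹ mod m_i) = 1×7×1 + 0×3×5 = 7 + 0 = 7
7 mod 21 = 7
x ≡ 7 (mod 21)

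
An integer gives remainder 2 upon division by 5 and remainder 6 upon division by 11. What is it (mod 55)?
M = 5 × 11 = 55. M₁ = 11, y₁ ≡ 1 (mod 5). M₂ = 5, y₂ ≡ 9 (mod 11). x = 2×11×1 + 6×5×9 ≡ 17 (mod 55). The smallest positive such number is 17.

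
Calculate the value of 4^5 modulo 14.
5 = 4 + 1 (binary 101). Repeated squaring mod 14: 4^1 ≡ 4; 4^2 ≡ 4² = 16 ≡ 2; 4^4 ≡ 2² = 4 ≡ 4. Multiply: 4^5 = 4^4 × 4^1 ≡ 4 × 4 (mod 14): 4 × 4 = 16 ≡ 2. So 4^5 ≡ 2 (mod 14).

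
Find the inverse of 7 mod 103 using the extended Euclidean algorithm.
Extended GCD: 7(-44) + 103(3) = 1. So 7^(-1) ≡ 59 ≡ 59 (mod 103). Verify: 7 × 59 = 413 ≡ 1 (mod 103)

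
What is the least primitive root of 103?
5

A primitive root g modulo p has order p-1 = 102
Prime divisors of 102: [2, 3, 17]
g is a primitive root iff g^(102/q) ≢ 1 (mod 103) for each prime divisor q
Testing small values:
  g = 2: 2^51 ≡ 1, 2^34 ≡ 46, 2^6 ≡ 64 (mod 103) → 2^51 ≡ 1, not primitive root
  g = 3: 3^51 ≡ 102, 3^34 ≡ 1, 3^6 ≡ 8 (mod 103) → 3^34 ≡ 1, not primitive root
  g = 4: 4^51 ≡ 1, 4^34 ≡ 56, 4^6 ≡ 79 (mod 103) → 4^51 ≡ 1, not primitive root
  g = 5: 5^51 ≡ 102, 5^34 ≡ 56, 5^6 ≡ 72 (mod 103) → none is 1, primitive root!
The smallest primitive root is 5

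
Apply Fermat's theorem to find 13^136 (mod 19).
By Fermat: 13^{18} ≡ 1 (mod 19). 136 = 7×18 + 10. So 13^{136} ≡ 13^{10} ≡ 6 (mod 19)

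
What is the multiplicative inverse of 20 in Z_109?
60

Using Extended Euclidean Algorithm:
gcd(20, 109) = 1
Bezout coefficients: 20 × -49 + 109 × 9 = 1
So 20 × -49 ≡ 1 (mod 109)
The inverse is -49 mod 109 = 60
Verification: 20 × 60 = 1200 = 11 × 109 + 1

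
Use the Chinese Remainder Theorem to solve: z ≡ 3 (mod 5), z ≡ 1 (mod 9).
M = 5 × 9 = 45. M₁ = 9, y₁ ≡ 4 (mod 5). M₂ = 5, y₂ ≡ 2 (mod 9). z = 3×9×4 + 1×5×2 ≡ 28 (mod 45)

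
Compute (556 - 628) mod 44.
16

(556 - 628) = -72
-72 mod 44 = 16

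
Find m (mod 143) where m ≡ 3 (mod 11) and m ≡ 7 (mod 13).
M = 11 × 13 = 143. M₁ = 13, y₁ ≡ 6 (mod 11). M₂ = 11, y₂ ≡ 6 (mod 13). m = 3×13×6 + 7×11×6 ≡ 124 (mod 143)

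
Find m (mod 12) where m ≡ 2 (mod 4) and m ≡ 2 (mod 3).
M = 4 × 3 = 12. M₁ = 3, y₁ ≡ 3 (mod 4). M₂ = 4, y₂ ≡ 1 (mod 3). m = 2×3×3 + 2×4×1 ≡ 2 (mod 12)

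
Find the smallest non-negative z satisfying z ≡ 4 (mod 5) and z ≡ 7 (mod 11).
M = 5 × 11 = 55. M₁ = 11, y₁ ≡ 1 (mod 5). M₂ = 5, y₂ ≡ 9 (mod 11). z = 4×11×1 + 7×5×9 ≡ 29 (mod 55)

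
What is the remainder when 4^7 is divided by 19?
7 = 4 + 2 + 1 (binary 111). Repeated squaring mod 19: 4^1 ≡ 4; 4^2 ≡ 4² = 16 ≡ 16; 4^4 ≡ 16² = 256 ≡ 9. Multiply: 4^7 = 4^4 × 4^2 × 4^1 ≡ 9 × 16 × 4 (mod 19): 9 × 16 = 144 ≡ 11; 11 × 4 = 44 ≡ 6. So 4^7 ≡ 6 (mod 19).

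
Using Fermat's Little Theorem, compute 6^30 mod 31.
By Fermat's Little Theorem, 6^{30} ≡ 1 (mod 31) since 31 is prime and gcd(6, 31) = 1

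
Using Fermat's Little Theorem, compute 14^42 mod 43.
By Fermat's Little Theorem, 14^{42} ≡ 1 (mod 43) since 43 is prime and gcd(14, 43) = 1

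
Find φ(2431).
1920

Prime factorization: 2431 = 11 × 13 × 17
Using the formula φ(n) = n × Π(1 - 1/p) for each prime factor p:
φ(2431) = 2431 × (1 - 1/11) × (1 - 1/13) × (1 - 1/17)
φ(2431) = 1920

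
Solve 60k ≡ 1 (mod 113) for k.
81

Using Extended Euclidean Algorithm:
gcd(60, 113) = 1
Bezout coefficients: 60 × -32 + 113 × 17 = 1
So 60 × -32 ≡ 1 (mod 113)
The inverse is -32 mod 113 = 81
Verification: 60 × 81 = 4860 = 43 × 113 + 1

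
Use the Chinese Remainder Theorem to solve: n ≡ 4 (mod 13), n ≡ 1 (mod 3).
4

Using the Chinese Remainder Theorem:
M = product of moduli = 39
For equation 1: M_1 = 3, 3 ≡ 3 (mod 13), inverse of 3 mod 13 is 9 (check: 3 × 9 = 27 ≡ 1 (mod 13))
For equation 2: M_2 = 13, 13 ≡ 1 (mod 3), inverse of 13 mod 3 is 1 (check: 1 × 1 = 1 ≡ 1 (mod 3))
Combine: n ≡ Σ r_i×M_i×(M_i⁻¹ mod m_i) = 4×3×9 + 1×13×1 = 108 + 13 = 121
121 mod 39 = 4
n ≡ 4 (mod 39)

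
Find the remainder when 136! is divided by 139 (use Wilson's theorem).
(138)! = (136)! × (137) × (138) ≡ -1 (mod 139). So (136)! ≡ -1 × [(138)(137)]^(-1) ≡ 69 (mod 139)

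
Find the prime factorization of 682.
2 × 11 × 31

Divide by primes starting from smallest:
682 ÷ 2 = 341
341 ÷ 11 = 31
31 ÷ 31 = 1

682 = 2 × 11 × 31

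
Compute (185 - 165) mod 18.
2

(185 - 165) = 20
20 mod 18 = 2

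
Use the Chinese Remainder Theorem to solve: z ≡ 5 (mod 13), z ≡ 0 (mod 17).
M = 13 × 17 = 221. M₁ = 17, y₁ ≡ 10 (mod 13). M₂ = 13, y₂ ≡ 4 (mod 17). z = 5×17×10 + 0×13×4 ≡ 187 (mod 221)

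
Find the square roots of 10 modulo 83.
The square roots of 10 mod 83 are 33 and 50. Verify: 33² = 1089 ≡ 10 (mod 83)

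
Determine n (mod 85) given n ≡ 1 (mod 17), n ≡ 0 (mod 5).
35

Using the Chinese Remainder Theorem:
M = product of moduli = 85
For equation 1: M_1 = 5, 5 ≡ 5 (mod 17), inverse of 5 mod 17 is 7 (check: 5 × 7 = 35 ≡ 1 (mod 17))
For equation 2: M_2 = 17, 17 ≡ 2 (mod 5), inverse of 17 mod 5 is 3 (check: 2 × 3 = 6 ≡ 1 (mod 5))
Combine: n ≡ Σ r_i×M_i×(M_i⁻¹ mod m_i) = 1×5×7 + 0×17×3 = 35 + 0 = 35
35 mod 85 = 35
n ≡ 35 (mod 85)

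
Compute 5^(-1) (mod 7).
3

Using Extended Euclidean Algorithm:
gcd(5, 7) = 1
Bezout coefficients: 5 × 3 + 7 × -2 = 1
So 5 × 3 ≡ 1 (mod 7)
The inverse is 3 mod 7 = 3
Verification: 5 × 3 = 15 = 2 × 7 + 1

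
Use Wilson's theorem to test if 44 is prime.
(43)! mod 44 = 0. Since 0 ≢ -1 (mod 44), 44 is not prime.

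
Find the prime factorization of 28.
2^2 × 7

Divide by primes starting from smallest:
28 ÷ 2 = 14
14 ÷ 2 = 7
7 ÷ 7 = 1

28 = 2^2 × 7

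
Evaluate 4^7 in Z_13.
7 = 4 + 2 + 1 (binary 111). Repeated squaring mod 13: 4^1 ≡ 4; 4^2 ≡ 4² = 16 ≡ 3; 4^4 ≡ 3² = 9 ≡ 9. Multiply: 4^7 = 4^4 × 4^2 × 4^1 ≡ 9 × 3 × 4 (mod 13): 9 × 3 = 27 ≡ 1; 1 × 4 = 4 ≡ 4. So 4^7 ≡ 4 (mod 13).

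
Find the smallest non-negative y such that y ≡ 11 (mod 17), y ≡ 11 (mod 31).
11

Using the Chinese Remainder Theorem:
M = product of moduli = 527
For equation 1: M_1 = 31, 31 ≡ 14 (mod 17), inverse of 31 mod 17 is 11 (check: 14 × 11 = 154 ≡ 1 (mod 17))
For equation 2: M_2 = 17, 17 ≡ 17 (mod 31), inverse of 17 mod 31 is 11 (check: 17 × 11 = 187 ≡ 1 (mod 31))
Combine: y ≡ Σ r_i×M_i×(M_i⁻¹ mod m_i) = 11×31×11 + 11×17×11 = 3751 + 2057 = 5808
5808 mod 527 = 11
y ≡ 11 (mod 527)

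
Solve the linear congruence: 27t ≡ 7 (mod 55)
41

Since gcd(27, 55) = 1 divides 7, a solution exists.
Multiply both sides by the inverse of 27 mod 55:
  27^(-1) mod 55 = 53
  x ≡ 53 × 7 ≡ 371 ≡ 41 (mod 55)
Verification: 27 × 41 = 1107 = 20 × 55 + 7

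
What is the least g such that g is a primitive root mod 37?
p - 1 = 36 has prime divisors 2, 3. h is a primitive root mod 37 iff h^(36/q) ≢ 1 (mod 37) for each such q.
h = 2: 2^18 ≡ 36, 2^12 ≡ 26 (mod 37); none is 1, so 2 has order 36 and is a primitive root.
The smallest primitive root mod 37 is g = 2.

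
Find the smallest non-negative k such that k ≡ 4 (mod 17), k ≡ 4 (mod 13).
4

Using the Chinese Remainder Theorem:
M = product of moduli = 221
For equation 1: M_1 = 13, 13 ≡ 13 (mod 17), inverse of 13 mod 17 is 4 (check: 13 × 4 = 52 ≡ 1 (mod 17))
For equation 2: M_2 = 17, 17 ≡ 4 (mod 13), inverse of 17 mod 13 is 10 (check: 4 × 10 = 40 ≡ 1 (mod 13))
Combine: k ≡ Σ r_i×M_i×(M_i⁻¹ mod m_i) = 4×13×4 + 4×17×10 = 208 + 680 = 888
888 mod 221 = 4
k ≡ 4 (mod 221)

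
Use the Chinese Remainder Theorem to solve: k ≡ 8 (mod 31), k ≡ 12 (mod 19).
411

Using the Chinese Remainder Theorem:
M = product of moduli = 589
For equation 1: M_1 = 19, 19 ≡ 19 (mod 31), inverse of 19 mod 31 is 18 (check: 19 × 18 = 342 ≡ 1 (mod 31))
For equation 2: M_2 = 31, 31 ≡ 12 (mod 19), inverse of 31 mod 19 is 8 (check: 12 × 8 = 96 ≡ 1 (mod 19))
Combine: k ≡ Σ r_i×M_i×(M_i⁻¹ mod m_i) = 8×19×18 + 12×31×8 = 2736 + 2976 = 5712
5712 mod 589 = 411
k ≡ 411 (mod 589)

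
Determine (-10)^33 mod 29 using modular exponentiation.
Using Fermat: (-10)^{28} ≡ 1 (mod 29). 33 ≡ 5 (mod 28). So (-10)^{33} ≡ (-10)^{5} ≡ 21 (mod 29)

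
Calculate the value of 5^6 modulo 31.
6 = 4 + 2 (binary 110). Repeated squaring mod 31: 5^1 ≡ 5; 5^2 ≡ 5² = 25 ≡ 25; 5^4 ≡ 25² = 625 ≡ 5. Multiply: 5^6 = 5^4 × 5^2 ≡ 5 × 25 (mod 31): 5 × 25 = 125 ≡ 1. So 5^6 ≡ 1 (mod 31).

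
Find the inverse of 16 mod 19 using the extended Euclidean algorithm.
Extended GCD: 16(6) + 19(-5) = 1. So 16^(-1) ≡ 6 ≡ 6 (mod 19). Verify: 16 × 6 = 96 ≡ 1 (mod 19)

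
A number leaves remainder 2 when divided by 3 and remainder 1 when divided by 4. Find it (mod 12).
M = 3 × 4 = 12. M₁ = 4, y₁ ≡ 1 (mod 3). M₂ = 3, y₂ ≡ 3 (mod 4). x = 2×4×1 + 1×3×3 ≡ 5 (mod 12)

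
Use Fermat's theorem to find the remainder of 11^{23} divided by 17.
3

By Fermat's Little Theorem, a^(p-1) ≡ 1 (mod p) for prime p and gcd(a, p) = 1
Here p = 17, so 11^16 ≡ 1 (mod 17)
We can reduce the exponent: 23 mod 16 = 7
So 11^23 ≡ 11^7 (mod 17)
Computing: 11^7 mod 17 = 3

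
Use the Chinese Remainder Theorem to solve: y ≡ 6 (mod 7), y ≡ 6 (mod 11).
M = 7 × 11 = 77. M₁ = 11, y₁ ≡ 2 (mod 7). M₂ = 7, y₂ ≡ 8 (mod 11). y = 6×11×2 + 6×7×8 ≡ 6 (mod 77)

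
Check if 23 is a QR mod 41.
By Euler's criterion: 23^{20} ≡ 1 (mod 41). Since this equals 1, 23 is a QR.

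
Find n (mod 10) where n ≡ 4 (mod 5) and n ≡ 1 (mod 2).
M = 5 × 2 = 10. M₁ = 2, y₁ ≡ 3 (mod 5). M₂ = 5, y₂ ≡ 1 (mod 2). n = 4×2×3 + 1×5×1 ≡ 9 (mod 10)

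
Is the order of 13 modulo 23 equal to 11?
Yes, ord_23(13) = 11.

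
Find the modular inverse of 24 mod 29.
24^(-1) ≡ 23 (mod 29). Verification: 24 × 23 = 552 ≡ 1 (mod 29)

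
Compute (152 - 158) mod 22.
16

(152 - 158) = -6
-6 mod 22 = 16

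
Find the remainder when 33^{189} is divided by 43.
By Fermat: 33^{42} ≡ 1 (mod 43). 189 = 4×42 + 21. So 33^{189} ≡ 33^{21} ≡ 42 (mod 43)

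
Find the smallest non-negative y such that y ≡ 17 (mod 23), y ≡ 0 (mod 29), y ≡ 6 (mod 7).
4640

Using the Chinese Remainder Theorem:
M = product of moduli = 4669
For equation 1: M_1 = 203, 203 ≡ 19 (mod 23), inverse of 203 mod 23 is 17 (check: 19 × 17 = 323 ≡ 1 (mod 23))
For equation 2: M_2 = 161, 161 ≡ 16 (mod 29), inverse of 161 mod 29 is 20 (check: 16 × 20 = 320 ≡ 1 (mod 29))
For equation 3: M_3 = 667, 667 ≡ 2 (mod 7), inverse of 667 mod 7 is 4 (check: 2 × 4 = 8 ≡ 1 (mod 7))
Combine: y ≡ Σ r_i×M_i×(M_i⁻¹ mod m_i) = 17×203×17 + 0×161×20 + 6×667×4 = 58667 + 0 + 16008 = 74675
74675 mod 4669 = 4640
y ≡ 4640 (mod 4669)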